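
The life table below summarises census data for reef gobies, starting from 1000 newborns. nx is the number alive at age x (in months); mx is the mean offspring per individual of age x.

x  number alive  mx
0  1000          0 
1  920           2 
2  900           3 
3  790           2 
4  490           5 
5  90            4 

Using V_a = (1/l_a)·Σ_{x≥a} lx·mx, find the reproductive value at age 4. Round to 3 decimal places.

5.735

lx = nx/n0 = nx/1000: 1, 0.92, 0.9, 0.79, 0.49, 0.09
lx·mx for x ≥ 4: 2.45, 0.36 → sum = 2.81
V_4 = 2.81 / l_4 = 2.81 / 0.49 = 5.734694… → 5.735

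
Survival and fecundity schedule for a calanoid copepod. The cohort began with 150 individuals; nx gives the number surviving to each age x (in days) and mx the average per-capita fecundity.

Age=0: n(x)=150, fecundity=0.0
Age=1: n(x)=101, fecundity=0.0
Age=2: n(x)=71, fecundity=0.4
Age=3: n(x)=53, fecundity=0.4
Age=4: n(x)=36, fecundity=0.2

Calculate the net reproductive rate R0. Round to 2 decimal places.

0.38

lx = nx/n0 = nx/150: 1, 0.67333…, 0.47333…, 0.35333…, 0.24
lx·mx by age: 0, 0, 0.189333…, 0.141333…, 0.048
R0 = Σ lx·mx = 0.378667… → 0.38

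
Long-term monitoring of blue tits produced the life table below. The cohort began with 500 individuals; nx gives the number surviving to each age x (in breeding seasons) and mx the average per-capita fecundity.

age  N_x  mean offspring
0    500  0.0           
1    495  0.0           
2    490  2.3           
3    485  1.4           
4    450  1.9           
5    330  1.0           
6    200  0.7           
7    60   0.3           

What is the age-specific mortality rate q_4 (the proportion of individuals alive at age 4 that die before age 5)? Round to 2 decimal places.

lx = nx/n0 = nx/500: 1, 0.99, 0.98, 0.97, 0.9, 0.66, 0.4, 0.12
q_4 = (l_4 − l_5) / l_4 = (0.9 − 0.66) / 0.9
     = 0.24 / 0.9 = 0.266667… → 0.27

0.27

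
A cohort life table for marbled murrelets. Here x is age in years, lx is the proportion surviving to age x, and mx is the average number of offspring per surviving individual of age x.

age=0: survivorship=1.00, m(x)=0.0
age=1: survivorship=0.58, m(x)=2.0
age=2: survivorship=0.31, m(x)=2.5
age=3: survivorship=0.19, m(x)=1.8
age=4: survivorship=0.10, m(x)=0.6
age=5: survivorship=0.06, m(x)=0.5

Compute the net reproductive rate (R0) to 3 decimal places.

2.367

lx·mx by age: 0, 1.16, 0.775, 0.342, 0.06, 0.03
R0 = Σ lx·mx = 2.367 → 2.367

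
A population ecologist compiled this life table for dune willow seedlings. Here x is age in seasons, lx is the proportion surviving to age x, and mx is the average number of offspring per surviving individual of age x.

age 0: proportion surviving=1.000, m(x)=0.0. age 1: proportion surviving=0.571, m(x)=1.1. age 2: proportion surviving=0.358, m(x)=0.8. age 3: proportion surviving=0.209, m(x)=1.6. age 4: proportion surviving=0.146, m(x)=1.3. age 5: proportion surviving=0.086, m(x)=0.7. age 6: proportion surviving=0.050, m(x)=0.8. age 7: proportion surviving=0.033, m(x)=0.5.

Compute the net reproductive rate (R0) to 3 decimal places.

1.555

lx·mx by age: 0, 0.6281, 0.2864, 0.3344, 0.1898, 0.0602, 0.04, 0.0165
R0 = Σ lx·mx = 1.5554 → 1.555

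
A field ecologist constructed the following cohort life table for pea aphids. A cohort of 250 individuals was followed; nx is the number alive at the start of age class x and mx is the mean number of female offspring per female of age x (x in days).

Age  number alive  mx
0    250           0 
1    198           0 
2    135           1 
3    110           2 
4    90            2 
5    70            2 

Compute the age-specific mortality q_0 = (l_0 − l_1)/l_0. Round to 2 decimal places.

0.21

lx = nx/n0 = nx/250: 1, 0.792, 0.54, 0.44, 0.36, 0.28
q_0 = (l_0 − l_1) / l_0 = (1 − 0.792) / 1
     = 0.208 / 1 = 0.208 → 0.21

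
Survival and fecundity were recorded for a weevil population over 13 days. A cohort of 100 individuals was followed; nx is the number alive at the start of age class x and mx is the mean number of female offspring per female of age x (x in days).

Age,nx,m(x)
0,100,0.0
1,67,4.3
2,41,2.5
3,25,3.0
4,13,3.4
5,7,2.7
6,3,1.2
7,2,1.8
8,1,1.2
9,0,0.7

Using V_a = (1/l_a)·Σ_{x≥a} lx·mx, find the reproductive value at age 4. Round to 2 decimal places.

5.50

lx = nx/n0 = nx/100: 1, 0.67, 0.41, 0.25, 0.13, 0.07, 0.03, 0.02, 0.01, 0
lx·mx for x ≥ 4: 0.442, 0.189, 0.036, 0.036, 0.012, 0 → sum = 0.715
V_4 = 0.715 / l_4 = 0.715 / 0.13 = 5.5 → 5.50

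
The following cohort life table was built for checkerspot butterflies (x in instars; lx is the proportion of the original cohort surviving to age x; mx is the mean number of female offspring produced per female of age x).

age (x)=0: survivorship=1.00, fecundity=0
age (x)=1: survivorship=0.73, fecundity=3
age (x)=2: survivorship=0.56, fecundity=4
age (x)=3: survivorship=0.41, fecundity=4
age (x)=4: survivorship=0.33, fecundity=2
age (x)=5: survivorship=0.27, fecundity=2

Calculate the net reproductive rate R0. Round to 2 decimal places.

7.27

lx·mx by age: 0, 2.19, 2.24, 1.64, 0.66, 0.54
R0 = Σ lx·mx = 7.27 → 7.27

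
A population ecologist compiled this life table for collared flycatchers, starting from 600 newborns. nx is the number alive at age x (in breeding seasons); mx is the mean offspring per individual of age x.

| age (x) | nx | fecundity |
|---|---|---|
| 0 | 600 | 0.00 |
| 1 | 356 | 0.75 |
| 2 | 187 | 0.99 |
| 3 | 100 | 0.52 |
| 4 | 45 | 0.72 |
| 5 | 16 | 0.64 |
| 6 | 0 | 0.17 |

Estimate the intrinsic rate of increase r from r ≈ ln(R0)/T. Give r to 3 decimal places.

lx = nx/n0 = nx/600: 1, 0.59333…, 0.31167…, 0.16667…, 0.075, 0.02667…, 0
R0 = Σ lx·mx = 0 + 0.445… + 0.30855… + 0.08667… + 0.054 + 0.01707… + 0 = 0.911283…
Σ x·lx·mx = 1.623433…; T = 1.623433…/0.911283… = 1.78148…
r ≈ ln(R0)/T = ln(0.911283…)/1.78148… = -0.05215… → -0.052

-0.052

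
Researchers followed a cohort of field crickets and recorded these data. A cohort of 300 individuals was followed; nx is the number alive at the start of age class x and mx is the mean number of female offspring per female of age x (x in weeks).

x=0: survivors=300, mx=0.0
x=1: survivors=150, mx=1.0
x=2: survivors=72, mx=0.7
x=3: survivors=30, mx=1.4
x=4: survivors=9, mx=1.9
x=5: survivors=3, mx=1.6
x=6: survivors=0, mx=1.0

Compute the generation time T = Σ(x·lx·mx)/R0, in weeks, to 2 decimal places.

lx = nx/n0 = nx/300: 1, 0.5, 0.24, 0.1, 0.03, 0.01, 0
lx·mx: 0, 0.5, 0.168, 0.14, 0.057, 0.016, 0 → R0 = 0.881
x·lx·mx: 0, 0.5, 0.336, 0.42, 0.228, 0.08, 0 → Σ = 1.564
T = 1.564 / 0.881 = 1.775255… → 1.78

1.78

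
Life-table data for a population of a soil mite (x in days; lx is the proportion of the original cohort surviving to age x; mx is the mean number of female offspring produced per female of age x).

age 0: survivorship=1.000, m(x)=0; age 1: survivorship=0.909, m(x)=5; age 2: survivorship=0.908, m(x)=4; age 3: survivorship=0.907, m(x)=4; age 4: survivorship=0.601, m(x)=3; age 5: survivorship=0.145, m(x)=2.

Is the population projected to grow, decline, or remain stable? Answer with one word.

R0 = Σ lx·mx = 0 + 4.545 + 3.632 + 3.628 + 1.803 + 0.29 = 13.898
R0 > 1, so the population is growing.

growing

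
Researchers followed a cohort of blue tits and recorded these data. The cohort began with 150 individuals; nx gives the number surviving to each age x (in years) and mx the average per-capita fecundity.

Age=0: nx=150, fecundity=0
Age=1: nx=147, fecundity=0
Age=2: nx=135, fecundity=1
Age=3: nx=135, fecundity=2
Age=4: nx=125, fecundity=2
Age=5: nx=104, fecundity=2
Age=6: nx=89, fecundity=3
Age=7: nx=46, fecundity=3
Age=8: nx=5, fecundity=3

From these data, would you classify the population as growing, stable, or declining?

lx = nx/n0 = nx/150: 1, 0.98, 0.9, 0.9, 0.83333…, 0.69333…, 0.59333…, 0.30667…, 0.03333…
R0 = Σ lx·mx = 0 + 0 + 0.9 + 1.8 + 1.666667… + 1.386667… + 1.78… + 0.92… + 0.1… = 8.553333…
R0 > 1, so the population is growing.

growing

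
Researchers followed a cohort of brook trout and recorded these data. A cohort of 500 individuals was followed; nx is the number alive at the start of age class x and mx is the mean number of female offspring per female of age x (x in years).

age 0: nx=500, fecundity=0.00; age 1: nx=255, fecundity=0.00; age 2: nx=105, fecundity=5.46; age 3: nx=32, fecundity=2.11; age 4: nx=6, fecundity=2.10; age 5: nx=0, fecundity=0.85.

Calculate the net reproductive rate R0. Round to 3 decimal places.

lx = nx/n0 = nx/500: 1, 0.51, 0.21, 0.064, 0.012, 0
lx·mx by age: 0, 0, 1.1466, 0.13504, 0.0252, 0
R0 = Σ lx·mx = 1.30684 → 1.307

1.307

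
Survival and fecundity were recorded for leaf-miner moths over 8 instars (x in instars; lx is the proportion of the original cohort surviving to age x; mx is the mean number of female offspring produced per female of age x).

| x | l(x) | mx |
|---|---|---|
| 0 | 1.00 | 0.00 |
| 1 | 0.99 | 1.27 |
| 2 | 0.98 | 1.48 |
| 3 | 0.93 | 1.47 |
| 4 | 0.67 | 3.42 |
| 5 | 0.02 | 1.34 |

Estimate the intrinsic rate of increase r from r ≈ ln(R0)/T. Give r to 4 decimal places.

R0 = Σ lx·mx = 0 + 1.2573 + 1.4504 + 1.3671 + 2.2914 + 0.0268 = 6.393
Σ x·lx·mx = 17.559; T = 17.559/6.393 = 2.7466…
r ≈ ln(R0)/T = ln(6.393)/2.7466… = 0.675455… → 0.6755

0.6755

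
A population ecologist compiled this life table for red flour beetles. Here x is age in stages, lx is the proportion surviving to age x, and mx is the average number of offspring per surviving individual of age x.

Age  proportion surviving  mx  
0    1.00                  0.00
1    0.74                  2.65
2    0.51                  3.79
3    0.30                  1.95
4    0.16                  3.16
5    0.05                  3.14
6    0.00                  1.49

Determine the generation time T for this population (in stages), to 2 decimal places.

lx·mx: 0, 1.961, 1.9329, 0.585, 0.5056, 0.157, 0 → R0 = 5.1415
x·lx·mx: 0, 1.961, 3.8658, 1.755, 2.0224, 0.785, 0 → Σ = 10.3892
T = 10.3892 / 5.1415 = 2.020655… → 2.02

2.02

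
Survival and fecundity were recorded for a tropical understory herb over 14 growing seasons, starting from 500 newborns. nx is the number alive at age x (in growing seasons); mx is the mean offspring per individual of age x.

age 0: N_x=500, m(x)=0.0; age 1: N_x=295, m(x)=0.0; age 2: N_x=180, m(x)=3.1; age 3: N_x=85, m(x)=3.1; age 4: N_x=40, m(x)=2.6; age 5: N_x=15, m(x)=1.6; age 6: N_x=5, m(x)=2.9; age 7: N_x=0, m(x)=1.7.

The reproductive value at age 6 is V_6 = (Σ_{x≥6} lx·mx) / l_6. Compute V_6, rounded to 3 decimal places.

lx = nx/n0 = nx/500: 1, 0.59, 0.36, 0.17, 0.08, 0.03, 0.01, 0
lx·mx for x ≥ 6: 0.029, 0 → sum = 0.029
V_6 = 0.029 / l_6 = 0.029 / 0.01 = 2.9 → 2.900

2.900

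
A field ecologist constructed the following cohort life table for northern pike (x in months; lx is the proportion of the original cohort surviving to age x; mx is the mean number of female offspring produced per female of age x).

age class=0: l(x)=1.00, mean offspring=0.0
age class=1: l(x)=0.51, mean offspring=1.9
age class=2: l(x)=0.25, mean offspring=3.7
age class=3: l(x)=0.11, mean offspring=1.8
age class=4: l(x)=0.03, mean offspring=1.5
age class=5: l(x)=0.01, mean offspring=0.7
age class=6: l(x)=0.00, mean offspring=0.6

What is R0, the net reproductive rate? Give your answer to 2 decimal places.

lx·mx by age: 0, 0.969, 0.925, 0.198, 0.045, 0.007, 0
R0 = Σ lx·mx = 2.144 → 2.14

2.14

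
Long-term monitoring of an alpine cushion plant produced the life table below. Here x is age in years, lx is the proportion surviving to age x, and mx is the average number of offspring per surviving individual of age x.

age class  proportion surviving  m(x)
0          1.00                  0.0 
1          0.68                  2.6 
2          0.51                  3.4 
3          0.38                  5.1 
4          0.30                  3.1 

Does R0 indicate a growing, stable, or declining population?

R0 = Σ lx·mx = 0 + 1.768 + 1.734 + 1.938 + 0.93 = 6.37
R0 > 1, so the population is growing.

growing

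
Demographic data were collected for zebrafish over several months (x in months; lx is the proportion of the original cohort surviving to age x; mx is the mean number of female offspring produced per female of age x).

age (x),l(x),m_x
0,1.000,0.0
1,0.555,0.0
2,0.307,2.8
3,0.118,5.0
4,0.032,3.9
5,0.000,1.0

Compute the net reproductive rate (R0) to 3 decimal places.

1.574

lx·mx by age: 0, 0, 0.8596, 0.59, 0.1248, 0
R0 = Σ lx·mx = 1.5744 → 1.574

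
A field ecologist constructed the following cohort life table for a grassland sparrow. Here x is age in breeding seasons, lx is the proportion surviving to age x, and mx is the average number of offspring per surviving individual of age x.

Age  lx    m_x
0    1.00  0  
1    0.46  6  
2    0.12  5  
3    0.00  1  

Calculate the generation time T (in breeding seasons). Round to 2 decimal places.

1.18

lx·mx: 0, 2.76, 0.6, 0 → R0 = 3.36
x·lx·mx: 0, 2.76, 1.2, 0 → Σ = 3.96
T = 3.96 / 3.36 = 1.178571… → 1.18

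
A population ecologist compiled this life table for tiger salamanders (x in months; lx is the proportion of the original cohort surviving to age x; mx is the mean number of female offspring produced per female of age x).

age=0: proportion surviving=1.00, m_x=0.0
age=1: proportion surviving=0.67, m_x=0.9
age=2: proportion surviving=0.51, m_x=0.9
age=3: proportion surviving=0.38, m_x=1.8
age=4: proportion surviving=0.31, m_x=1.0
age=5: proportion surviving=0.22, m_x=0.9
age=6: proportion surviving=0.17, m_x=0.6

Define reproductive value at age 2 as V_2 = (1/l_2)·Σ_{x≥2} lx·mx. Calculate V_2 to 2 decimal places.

lx·mx for x ≥ 2: 0.459, 0.684, 0.31, 0.198, 0.102 → sum = 1.753
V_2 = 1.753 / l_2 = 1.753 / 0.51 = 3.437255… → 3.44

3.44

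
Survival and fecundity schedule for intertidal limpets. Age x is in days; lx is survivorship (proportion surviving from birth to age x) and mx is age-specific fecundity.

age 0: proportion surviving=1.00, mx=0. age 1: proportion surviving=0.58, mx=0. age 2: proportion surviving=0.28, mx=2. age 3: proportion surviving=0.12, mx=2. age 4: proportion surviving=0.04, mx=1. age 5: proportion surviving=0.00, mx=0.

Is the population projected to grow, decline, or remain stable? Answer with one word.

R0 = Σ lx·mx = 0 + 0 + 0.56 + 0.24 + 0.04 + 0 = 0.84
R0 < 1, so the population is declining.

declining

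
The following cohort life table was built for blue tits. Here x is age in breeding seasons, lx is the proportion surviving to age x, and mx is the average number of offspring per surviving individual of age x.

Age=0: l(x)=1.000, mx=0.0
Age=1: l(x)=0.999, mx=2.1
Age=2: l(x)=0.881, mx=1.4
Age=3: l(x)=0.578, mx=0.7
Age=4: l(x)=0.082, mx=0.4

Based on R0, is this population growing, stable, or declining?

growing

R0 = Σ lx·mx = 0 + 2.0979 + 1.2334 + 0.4046 + 0.0328 = 3.7687
R0 > 1, so the population is growing.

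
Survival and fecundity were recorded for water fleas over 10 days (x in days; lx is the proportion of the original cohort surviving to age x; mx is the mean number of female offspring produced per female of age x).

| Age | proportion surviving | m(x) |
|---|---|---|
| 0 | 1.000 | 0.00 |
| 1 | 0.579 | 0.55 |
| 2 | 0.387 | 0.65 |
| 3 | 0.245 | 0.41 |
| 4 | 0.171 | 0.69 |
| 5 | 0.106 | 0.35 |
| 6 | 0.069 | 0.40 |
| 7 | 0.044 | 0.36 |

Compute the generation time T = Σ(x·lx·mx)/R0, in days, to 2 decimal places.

lx·mx: 0, 0.31845, 0.25155, 0.10045, 0.11799, 0.0371, 0.0276, 0.01584 → R0 = 0.86898
x·lx·mx: 0, 0.31845, 0.5031, 0.30135, 0.47196, 0.1855, 0.1656, 0.11088 → Σ = 2.05684
T = 2.05684 / 0.86898 = 2.366959… → 2.37

2.37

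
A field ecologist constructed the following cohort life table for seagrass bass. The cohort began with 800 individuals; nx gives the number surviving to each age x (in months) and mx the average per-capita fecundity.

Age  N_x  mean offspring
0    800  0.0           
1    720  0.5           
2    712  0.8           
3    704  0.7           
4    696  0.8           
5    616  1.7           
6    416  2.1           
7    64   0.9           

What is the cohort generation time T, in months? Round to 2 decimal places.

4.06

lx = nx/n0 = nx/800: 1, 0.9, 0.89, 0.88, 0.87, 0.77, 0.52, 0.08
lx·mx: 0, 0.45, 0.712, 0.616, 0.696, 1.309, 1.092, 0.072 → R0 = 4.947
x·lx·mx: 0, 0.45, 1.424, 1.848, 2.784, 6.545, 6.552, 0.504 → Σ = 20.107
T = 20.107 / 4.947 = 4.064484… → 4.06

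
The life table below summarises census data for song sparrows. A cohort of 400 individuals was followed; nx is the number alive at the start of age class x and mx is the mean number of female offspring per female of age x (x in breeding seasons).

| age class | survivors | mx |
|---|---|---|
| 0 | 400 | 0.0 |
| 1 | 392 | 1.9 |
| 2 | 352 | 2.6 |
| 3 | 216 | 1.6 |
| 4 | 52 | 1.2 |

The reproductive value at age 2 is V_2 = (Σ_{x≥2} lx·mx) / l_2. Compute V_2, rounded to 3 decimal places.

lx = nx/n0 = nx/400: 1, 0.98, 0.88, 0.54, 0.13
lx·mx for x ≥ 2: 2.288, 0.864, 0.156 → sum = 3.308
V_2 = 3.308 / l_2 = 3.308 / 0.88 = 3.759091… → 3.759

3.759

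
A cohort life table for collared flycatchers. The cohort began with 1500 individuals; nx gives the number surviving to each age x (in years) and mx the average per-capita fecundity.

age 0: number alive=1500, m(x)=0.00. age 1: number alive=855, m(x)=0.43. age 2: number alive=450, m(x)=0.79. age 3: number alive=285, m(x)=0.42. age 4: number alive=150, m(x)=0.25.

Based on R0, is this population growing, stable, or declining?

declining

lx = nx/n0 = nx/1500: 1, 0.57, 0.3, 0.19, 0.1
R0 = Σ lx·mx = 0 + 0.2451 + 0.237 + 0.0798 + 0.025 = 0.5869
R0 < 1, so the population is declining.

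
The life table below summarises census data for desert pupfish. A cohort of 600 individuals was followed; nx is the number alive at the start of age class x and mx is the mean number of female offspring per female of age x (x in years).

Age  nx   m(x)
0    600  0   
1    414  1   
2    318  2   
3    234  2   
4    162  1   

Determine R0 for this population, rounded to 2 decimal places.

lx = nx/n0 = nx/600: 1, 0.69, 0.53, 0.39, 0.27
lx·mx by age: 0, 0.69, 1.06, 0.78, 0.27
R0 = Σ lx·mx = 2.8 → 2.80

2.80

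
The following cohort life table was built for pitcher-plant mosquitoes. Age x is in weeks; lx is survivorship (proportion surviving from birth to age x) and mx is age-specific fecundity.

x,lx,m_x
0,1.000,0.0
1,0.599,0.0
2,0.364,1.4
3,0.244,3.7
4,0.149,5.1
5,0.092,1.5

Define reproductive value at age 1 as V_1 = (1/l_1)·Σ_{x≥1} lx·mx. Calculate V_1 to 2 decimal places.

lx·mx for x ≥ 1: 0, 0.5096, 0.9028, 0.7599, 0.138 → sum = 2.3103
V_1 = 2.3103 / l_1 = 2.3103 / 0.599 = 3.856928… → 3.86

3.86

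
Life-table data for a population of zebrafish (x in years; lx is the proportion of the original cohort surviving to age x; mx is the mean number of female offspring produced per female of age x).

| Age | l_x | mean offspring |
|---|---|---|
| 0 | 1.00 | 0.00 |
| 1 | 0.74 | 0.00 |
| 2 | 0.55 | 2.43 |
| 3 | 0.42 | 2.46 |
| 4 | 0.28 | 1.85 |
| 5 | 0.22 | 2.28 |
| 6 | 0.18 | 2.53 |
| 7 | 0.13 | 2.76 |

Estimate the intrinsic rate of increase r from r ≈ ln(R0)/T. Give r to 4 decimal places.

0.3870

R0 = Σ lx·mx = 0 + 0 + 1.3365 + 1.0332 + 0.518 + 0.5016 + 0.4554 + 0.3588 = 4.2035
Σ x·lx·mx = 15.5966; T = 15.5966/4.2035 = 3.71038…
r ≈ ln(R0)/T = ln(4.2035)/3.71038… = 0.387… → 0.3870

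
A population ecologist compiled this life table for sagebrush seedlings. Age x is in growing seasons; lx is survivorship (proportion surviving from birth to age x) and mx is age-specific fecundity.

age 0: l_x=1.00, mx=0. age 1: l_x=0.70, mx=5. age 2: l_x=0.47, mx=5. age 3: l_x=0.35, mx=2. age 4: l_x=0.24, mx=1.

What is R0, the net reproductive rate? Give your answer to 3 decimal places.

lx·mx by age: 0, 3.5, 2.35, 0.7, 0.24
R0 = Σ lx·mx = 6.79 → 6.790

6.790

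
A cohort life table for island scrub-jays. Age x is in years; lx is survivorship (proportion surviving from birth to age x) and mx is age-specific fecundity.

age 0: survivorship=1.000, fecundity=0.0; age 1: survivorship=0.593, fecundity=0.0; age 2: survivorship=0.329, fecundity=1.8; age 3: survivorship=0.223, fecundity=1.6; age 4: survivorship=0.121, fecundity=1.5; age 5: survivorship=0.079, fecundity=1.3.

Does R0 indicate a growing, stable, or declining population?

growing

R0 = Σ lx·mx = 0 + 0 + 0.5922 + 0.3568 + 0.1815 + 0.1027 = 1.2332
R0 > 1, so the population is growing.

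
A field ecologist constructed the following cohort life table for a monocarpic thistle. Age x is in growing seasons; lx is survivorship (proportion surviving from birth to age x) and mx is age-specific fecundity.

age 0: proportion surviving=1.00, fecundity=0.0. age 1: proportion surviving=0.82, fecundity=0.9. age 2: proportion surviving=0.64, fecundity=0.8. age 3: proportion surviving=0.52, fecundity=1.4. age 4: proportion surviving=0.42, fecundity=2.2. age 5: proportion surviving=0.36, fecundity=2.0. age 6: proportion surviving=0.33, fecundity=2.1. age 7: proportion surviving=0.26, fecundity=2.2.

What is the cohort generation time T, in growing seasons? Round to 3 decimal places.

3.971

lx·mx: 0, 0.738, 0.512, 0.728, 0.924, 0.72, 0.693, 0.572 → R0 = 4.887
x·lx·mx: 0, 0.738, 1.024, 2.184, 3.696, 3.6, 4.158, 4.004 → Σ = 19.404
T = 19.404 / 4.887 = 3.970534… → 3.971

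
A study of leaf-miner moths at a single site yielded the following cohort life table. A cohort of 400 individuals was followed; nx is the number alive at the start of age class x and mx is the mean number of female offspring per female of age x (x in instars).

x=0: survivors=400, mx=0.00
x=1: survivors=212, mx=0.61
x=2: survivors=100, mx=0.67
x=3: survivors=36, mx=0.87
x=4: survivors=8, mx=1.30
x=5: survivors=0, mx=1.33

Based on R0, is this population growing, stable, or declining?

lx = nx/n0 = nx/400: 1, 0.53, 0.25, 0.09, 0.02, 0
R0 = Σ lx·mx = 0 + 0.3233 + 0.1675 + 0.0783 + 0.026 + 0 = 0.5951
R0 < 1, so the population is declining.

declining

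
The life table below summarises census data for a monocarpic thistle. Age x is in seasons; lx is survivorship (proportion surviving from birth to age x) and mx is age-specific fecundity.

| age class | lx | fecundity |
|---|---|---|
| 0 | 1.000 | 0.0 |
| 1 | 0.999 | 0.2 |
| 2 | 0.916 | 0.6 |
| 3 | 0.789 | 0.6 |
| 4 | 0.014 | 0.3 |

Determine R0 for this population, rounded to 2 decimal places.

1.23

lx·mx by age: 0, 0.1998, 0.5496, 0.4734, 0.0042
R0 = Σ lx·mx = 1.227 → 1.23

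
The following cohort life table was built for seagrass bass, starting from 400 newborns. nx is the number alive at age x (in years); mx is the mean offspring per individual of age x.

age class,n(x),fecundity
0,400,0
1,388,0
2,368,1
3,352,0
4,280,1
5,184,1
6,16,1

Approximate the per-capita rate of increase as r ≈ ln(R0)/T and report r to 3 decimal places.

0.222

lx = nx/n0 = nx/400: 1, 0.97, 0.92, 0.88, 0.7, 0.46, 0.04
R0 = Σ lx·mx = 0 + 0 + 0.92 + 0 + 0.7 + 0.46 + 0.04 = 2.12
Σ x·lx·mx = 7.18; T = 7.18/2.12 = 3.38679…
r ≈ ln(R0)/T = ln(2.12)/3.38679… = 0.22187… → 0.222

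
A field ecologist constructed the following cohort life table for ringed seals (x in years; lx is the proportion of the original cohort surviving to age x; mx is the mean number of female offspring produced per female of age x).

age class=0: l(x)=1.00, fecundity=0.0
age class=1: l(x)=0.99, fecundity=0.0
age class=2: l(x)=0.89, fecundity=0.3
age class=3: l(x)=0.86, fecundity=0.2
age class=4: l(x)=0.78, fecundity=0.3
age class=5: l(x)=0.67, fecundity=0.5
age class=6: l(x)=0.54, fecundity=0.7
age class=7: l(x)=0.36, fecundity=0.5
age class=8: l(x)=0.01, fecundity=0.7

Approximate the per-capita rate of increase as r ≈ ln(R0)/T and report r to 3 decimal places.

0.098

R0 = Σ lx·mx = 0 + 0 + 0.267 + 0.172 + 0.234 + 0.335 + 0.378 + 0.18 + 0.007 = 1.573
Σ x·lx·mx = 7.245; T = 7.245/1.573 = 4.60585…
r ≈ ln(R0)/T = ln(1.573)/4.60585… = 0.09835… → 0.098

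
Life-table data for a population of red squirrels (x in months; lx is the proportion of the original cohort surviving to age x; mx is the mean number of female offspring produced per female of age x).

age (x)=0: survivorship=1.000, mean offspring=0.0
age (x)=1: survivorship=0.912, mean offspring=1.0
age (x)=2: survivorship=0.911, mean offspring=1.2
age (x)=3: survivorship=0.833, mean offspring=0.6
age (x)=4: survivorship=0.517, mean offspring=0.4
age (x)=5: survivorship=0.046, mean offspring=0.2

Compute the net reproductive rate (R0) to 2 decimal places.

lx·mx by age: 0, 0.912, 1.0932, 0.4998, 0.2068, 0.0092
R0 = Σ lx·mx = 2.721 → 2.72

2.72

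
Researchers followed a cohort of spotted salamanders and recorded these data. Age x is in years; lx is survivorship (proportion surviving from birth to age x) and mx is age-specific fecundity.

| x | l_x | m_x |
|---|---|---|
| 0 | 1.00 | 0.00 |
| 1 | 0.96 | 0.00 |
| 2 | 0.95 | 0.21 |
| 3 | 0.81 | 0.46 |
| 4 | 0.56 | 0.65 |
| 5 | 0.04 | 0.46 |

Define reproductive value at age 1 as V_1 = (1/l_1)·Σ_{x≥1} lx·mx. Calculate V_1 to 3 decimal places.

lx·mx for x ≥ 1: 0, 0.1995, 0.3726, 0.364, 0.0184 → sum = 0.9545
V_1 = 0.9545 / l_1 = 0.9545 / 0.96 = 0.994271… → 0.994

0.994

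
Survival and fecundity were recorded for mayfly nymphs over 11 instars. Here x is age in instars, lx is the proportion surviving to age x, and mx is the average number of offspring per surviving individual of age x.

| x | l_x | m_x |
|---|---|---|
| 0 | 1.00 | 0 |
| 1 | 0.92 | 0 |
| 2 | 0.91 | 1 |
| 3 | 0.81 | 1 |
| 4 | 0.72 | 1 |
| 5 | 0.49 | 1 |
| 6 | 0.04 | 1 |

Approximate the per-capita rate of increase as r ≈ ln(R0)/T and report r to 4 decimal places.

0.3292

R0 = Σ lx·mx = 0 + 0 + 0.91 + 0.81 + 0.72 + 0.49 + 0.04 = 2.97
Σ x·lx·mx = 9.82; T = 9.82/2.97 = 3.3064…
r ≈ ln(R0)/T = ln(2.97)/3.3064… = 0.329229… → 0.3292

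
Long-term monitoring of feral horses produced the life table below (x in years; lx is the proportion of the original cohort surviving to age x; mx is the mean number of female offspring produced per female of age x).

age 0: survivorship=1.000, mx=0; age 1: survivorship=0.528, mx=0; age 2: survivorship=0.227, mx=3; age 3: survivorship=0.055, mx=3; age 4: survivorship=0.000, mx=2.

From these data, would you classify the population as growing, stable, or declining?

declining

R0 = Σ lx·mx = 0 + 0 + 0.681 + 0.165 + 0 = 0.846
R0 < 1, so the population is declining.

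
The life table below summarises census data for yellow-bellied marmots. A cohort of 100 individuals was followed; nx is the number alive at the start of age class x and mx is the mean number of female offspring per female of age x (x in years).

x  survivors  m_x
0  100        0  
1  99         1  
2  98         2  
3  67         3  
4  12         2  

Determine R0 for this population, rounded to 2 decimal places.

5.20

lx = nx/n0 = nx/100: 1, 0.99, 0.98, 0.67, 0.12
lx·mx by age: 0, 0.99, 1.96, 2.01, 0.24
R0 = Σ lx·mx = 5.2 → 5.20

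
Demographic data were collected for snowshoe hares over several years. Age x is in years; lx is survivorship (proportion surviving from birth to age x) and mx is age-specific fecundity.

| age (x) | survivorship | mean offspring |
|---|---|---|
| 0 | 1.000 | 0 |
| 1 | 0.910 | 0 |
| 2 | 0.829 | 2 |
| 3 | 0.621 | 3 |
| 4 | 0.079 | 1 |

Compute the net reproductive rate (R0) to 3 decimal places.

3.600

lx·mx by age: 0, 0, 1.658, 1.863, 0.079
R0 = Σ lx·mx = 3.6 → 3.600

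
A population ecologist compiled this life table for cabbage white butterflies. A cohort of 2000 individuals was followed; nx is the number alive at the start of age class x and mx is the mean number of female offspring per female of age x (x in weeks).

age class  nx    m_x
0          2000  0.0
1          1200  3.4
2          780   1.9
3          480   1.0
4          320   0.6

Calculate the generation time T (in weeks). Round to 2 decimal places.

1.48

lx = nx/n0 = nx/2000: 1, 0.6, 0.39, 0.24, 0.16
lx·mx: 0, 2.04, 0.741, 0.24, 0.096 → R0 = 3.117
x·lx·mx: 0, 2.04, 1.482, 0.72, 0.384 → Σ = 4.626
T = 4.626 / 3.117 = 1.484119… → 1.48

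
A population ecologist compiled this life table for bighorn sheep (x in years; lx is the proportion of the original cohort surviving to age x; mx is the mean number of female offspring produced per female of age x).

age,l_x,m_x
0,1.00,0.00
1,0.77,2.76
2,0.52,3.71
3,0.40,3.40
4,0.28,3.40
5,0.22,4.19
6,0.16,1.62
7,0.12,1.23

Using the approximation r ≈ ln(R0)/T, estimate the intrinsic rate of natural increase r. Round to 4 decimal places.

R0 = Σ lx·mx = 0 + 2.1252 + 1.9292 + 1.36 + 0.952 + 0.9218 + 0.2592 + 0.1476 = 7.695
Σ x·lx·mx = 21.069; T = 21.069/7.695 = 2.73801…
r ≈ ln(R0)/T = ln(7.695)/2.73801… = 0.745275… → 0.7453

0.7453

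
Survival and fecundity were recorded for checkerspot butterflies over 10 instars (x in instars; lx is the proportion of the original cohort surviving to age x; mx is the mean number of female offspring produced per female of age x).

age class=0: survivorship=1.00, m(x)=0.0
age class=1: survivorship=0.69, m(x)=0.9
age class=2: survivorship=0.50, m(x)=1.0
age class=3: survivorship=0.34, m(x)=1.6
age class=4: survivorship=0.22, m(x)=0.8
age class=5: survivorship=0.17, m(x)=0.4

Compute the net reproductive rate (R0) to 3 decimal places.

lx·mx by age: 0, 0.621, 0.5, 0.544, 0.176, 0.068
R0 = Σ lx·mx = 1.909 → 1.909

1.909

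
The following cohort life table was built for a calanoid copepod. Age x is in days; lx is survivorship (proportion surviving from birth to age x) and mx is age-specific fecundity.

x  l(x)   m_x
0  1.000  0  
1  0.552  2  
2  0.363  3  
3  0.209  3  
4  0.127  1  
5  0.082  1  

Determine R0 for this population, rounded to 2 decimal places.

lx·mx by age: 0, 1.104, 1.089, 0.627, 0.127, 0.082
R0 = Σ lx·mx = 3.029 → 3.03

3.03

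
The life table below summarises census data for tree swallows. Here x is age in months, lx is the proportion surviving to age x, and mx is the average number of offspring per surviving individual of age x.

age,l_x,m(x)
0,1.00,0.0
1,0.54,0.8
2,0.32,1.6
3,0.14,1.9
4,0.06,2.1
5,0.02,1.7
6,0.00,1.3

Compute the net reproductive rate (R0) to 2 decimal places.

1.37

lx·mx by age: 0, 0.432, 0.512, 0.266, 0.126, 0.034, 0
R0 = Σ lx·mx = 1.37 → 1.37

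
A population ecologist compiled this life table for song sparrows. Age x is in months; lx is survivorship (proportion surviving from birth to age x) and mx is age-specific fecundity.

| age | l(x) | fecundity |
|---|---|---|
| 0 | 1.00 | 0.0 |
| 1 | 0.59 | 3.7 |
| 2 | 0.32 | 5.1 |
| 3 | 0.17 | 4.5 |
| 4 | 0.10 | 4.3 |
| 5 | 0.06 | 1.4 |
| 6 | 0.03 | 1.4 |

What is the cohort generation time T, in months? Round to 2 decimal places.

lx·mx: 0, 2.183, 1.632, 0.765, 0.43, 0.084, 0.042 → R0 = 5.136
x·lx·mx: 0, 2.183, 3.264, 2.295, 1.72, 0.42, 0.252 → Σ = 10.134
T = 10.134 / 5.136 = 1.973131… → 1.97

1.97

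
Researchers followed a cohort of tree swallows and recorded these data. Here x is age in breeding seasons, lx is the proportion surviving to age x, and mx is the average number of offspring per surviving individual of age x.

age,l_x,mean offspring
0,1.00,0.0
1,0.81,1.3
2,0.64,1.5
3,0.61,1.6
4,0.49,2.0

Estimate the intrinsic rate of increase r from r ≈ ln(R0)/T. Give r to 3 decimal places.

R0 = Σ lx·mx = 0 + 1.053 + 0.96 + 0.976 + 0.98 = 3.969
Σ x·lx·mx = 9.821; T = 9.821/3.969 = 2.47443…
r ≈ ln(R0)/T = ln(3.969)/2.47443… = 0.5571… → 0.557

0.557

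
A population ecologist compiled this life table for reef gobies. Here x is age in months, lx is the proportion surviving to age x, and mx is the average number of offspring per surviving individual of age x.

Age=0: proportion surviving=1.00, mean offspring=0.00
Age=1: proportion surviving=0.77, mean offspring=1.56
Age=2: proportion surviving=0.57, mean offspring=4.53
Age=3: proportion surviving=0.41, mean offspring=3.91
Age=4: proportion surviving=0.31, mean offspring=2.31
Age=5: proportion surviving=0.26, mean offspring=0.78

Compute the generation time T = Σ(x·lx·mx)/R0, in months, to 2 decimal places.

lx·mx: 0, 1.2012, 2.5821, 1.6031, 0.7161, 0.2028 → R0 = 6.3053
x·lx·mx: 0, 1.2012, 5.1642, 4.8093, 2.8644, 1.014 → Σ = 15.0531
T = 15.0531 / 6.3053 = 2.387373… → 2.39

2.39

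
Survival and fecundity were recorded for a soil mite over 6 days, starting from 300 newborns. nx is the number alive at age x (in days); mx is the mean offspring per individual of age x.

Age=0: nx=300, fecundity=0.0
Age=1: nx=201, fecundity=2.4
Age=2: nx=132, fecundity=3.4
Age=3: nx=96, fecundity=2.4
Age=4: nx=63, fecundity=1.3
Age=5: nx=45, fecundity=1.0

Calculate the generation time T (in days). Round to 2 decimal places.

lx = nx/n0 = nx/300: 1, 0.67, 0.44, 0.32, 0.21, 0.15
lx·mx: 0, 1.608, 1.496, 0.768, 0.273, 0.15 → R0 = 4.295
x·lx·mx: 0, 1.608, 2.992, 2.304, 1.092, 0.75 → Σ = 8.746
T = 8.746 / 4.295 = 2.036321… → 2.04

2.04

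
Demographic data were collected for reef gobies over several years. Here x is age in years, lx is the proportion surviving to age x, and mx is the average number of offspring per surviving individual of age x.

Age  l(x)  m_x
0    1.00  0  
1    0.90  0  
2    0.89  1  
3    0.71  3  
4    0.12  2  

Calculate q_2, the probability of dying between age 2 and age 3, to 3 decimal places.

0.202

q_2 = (l_2 − l_3) / l_2 = (0.89 − 0.71) / 0.89
     = 0.18 / 0.89 = 0.202247… → 0.202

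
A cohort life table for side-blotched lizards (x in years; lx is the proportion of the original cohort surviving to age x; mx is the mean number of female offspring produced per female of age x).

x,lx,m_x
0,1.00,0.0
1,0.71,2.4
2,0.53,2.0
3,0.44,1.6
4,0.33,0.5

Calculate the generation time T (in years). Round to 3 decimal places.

lx·mx: 0, 1.704, 1.06, 0.704, 0.165 → R0 = 3.633
x·lx·mx: 0, 1.704, 2.12, 2.112, 0.66 → Σ = 6.596
T = 6.596 / 3.633 = 1.815579… → 1.816

1.816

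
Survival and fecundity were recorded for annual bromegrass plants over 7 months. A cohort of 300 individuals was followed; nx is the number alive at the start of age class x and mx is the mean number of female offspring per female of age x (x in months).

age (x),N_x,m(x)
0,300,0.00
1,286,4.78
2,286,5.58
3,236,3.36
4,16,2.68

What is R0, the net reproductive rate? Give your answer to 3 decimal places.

lx = nx/n0 = nx/300: 1, 0.95333…, 0.95333…, 0.78667…, 0.05333…
lx·mx by age: 0, 4.556933…, 5.3196…, 2.6432…, 0.142933…
R0 = Σ lx·mx = 12.662667… → 12.663

12.663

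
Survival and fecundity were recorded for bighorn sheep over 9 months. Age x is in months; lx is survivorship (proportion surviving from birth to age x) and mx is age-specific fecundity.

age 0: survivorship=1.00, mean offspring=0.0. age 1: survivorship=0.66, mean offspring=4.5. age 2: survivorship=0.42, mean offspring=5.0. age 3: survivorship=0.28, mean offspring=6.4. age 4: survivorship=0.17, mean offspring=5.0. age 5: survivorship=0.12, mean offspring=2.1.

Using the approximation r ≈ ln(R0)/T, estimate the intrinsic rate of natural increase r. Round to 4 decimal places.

R0 = Σ lx·mx = 0 + 2.97 + 2.1 + 1.792 + 0.85 + 0.252 = 7.964
Σ x·lx·mx = 17.206; T = 17.206/7.964 = 2.16047…
r ≈ ln(R0)/T = ln(7.964)/2.16047… = 0.960406… → 0.9604

0.9604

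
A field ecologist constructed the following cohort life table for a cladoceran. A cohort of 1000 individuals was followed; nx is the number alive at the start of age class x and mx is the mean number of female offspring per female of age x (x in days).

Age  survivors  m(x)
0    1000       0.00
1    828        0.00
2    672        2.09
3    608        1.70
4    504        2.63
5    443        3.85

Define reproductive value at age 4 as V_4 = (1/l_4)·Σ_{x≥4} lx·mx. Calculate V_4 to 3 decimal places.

lx = nx/n0 = nx/1000: 1, 0.828, 0.672, 0.608, 0.504, 0.443
lx·mx for x ≥ 4: 1.32552, 1.70555 → sum = 3.03107
V_4 = 3.03107 / l_4 = 3.03107 / 0.504 = 6.014028… → 6.014

6.014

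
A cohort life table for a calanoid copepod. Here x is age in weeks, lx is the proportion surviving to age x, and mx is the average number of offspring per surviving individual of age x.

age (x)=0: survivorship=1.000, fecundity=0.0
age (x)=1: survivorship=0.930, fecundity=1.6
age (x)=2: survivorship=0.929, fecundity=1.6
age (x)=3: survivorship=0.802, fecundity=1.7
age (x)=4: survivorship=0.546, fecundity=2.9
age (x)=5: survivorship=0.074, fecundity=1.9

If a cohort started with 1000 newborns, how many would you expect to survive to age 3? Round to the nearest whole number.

802

Expected survivors = N0 · l_3 = 1000 × 0.802 = 802 → 802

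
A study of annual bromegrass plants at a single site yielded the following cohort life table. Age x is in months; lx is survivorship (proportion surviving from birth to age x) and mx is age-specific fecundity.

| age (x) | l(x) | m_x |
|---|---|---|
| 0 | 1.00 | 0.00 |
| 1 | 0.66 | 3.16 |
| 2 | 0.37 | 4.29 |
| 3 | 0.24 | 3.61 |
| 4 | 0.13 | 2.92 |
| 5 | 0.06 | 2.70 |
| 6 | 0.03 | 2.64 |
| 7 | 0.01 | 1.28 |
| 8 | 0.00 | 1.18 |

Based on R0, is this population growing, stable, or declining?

growing

R0 = Σ lx·mx = 0 + 2.0856 + 1.5873 + 0.8664 + 0.3796 + 0.162 + 0.0792 + 0.0128 + 0 = 5.1729
R0 > 1, so the population is growing.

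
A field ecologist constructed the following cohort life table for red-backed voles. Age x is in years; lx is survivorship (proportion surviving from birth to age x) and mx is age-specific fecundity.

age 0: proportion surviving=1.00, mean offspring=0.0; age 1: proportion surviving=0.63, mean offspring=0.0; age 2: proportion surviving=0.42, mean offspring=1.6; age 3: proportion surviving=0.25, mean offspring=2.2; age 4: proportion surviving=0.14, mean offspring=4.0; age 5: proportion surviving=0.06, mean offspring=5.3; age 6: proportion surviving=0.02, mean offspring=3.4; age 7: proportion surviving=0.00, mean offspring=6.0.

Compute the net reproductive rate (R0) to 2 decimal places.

lx·mx by age: 0, 0, 0.672, 0.55, 0.56, 0.318, 0.068, 0
R0 = Σ lx·mx = 2.168 → 2.17

2.17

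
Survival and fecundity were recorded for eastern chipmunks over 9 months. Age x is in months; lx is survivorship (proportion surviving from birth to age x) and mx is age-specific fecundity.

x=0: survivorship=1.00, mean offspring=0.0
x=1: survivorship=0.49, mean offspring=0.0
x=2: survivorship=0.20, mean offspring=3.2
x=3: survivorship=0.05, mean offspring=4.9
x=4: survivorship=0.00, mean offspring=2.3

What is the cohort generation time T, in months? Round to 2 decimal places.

lx·mx: 0, 0, 0.64, 0.245, 0 → R0 = 0.885
x·lx·mx: 0, 0, 1.28, 0.735, 0 → Σ = 2.015
T = 2.015 / 0.885 = 2.276836… → 2.28

2.28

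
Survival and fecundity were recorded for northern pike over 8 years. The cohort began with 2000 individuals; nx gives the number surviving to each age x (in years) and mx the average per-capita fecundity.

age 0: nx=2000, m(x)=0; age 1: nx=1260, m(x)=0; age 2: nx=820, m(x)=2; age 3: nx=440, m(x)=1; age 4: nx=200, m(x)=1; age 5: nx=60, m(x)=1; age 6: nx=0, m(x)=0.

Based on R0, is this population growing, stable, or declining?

lx = nx/n0 = nx/2000: 1, 0.63, 0.41, 0.22, 0.1, 0.03, 0
R0 = Σ lx·mx = 0 + 0 + 0.82 + 0.22 + 0.1 + 0.03 + 0 = 1.17
R0 > 1, so the population is growing.

growing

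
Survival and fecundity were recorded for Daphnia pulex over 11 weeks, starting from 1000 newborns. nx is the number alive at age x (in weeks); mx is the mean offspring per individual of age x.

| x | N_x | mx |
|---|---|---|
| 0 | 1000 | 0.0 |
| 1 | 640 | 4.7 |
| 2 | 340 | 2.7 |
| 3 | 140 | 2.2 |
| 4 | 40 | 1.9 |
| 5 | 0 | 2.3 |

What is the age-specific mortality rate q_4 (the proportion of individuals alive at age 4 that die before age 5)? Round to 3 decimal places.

lx = nx/n0 = nx/1000: 1, 0.64, 0.34, 0.14, 0.04, 0
q_4 = (l_4 − l_5) / l_4 = (0.04 − 0) / 0.04
     = 0.04 / 0.04 = 1 → 1.000

1.000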